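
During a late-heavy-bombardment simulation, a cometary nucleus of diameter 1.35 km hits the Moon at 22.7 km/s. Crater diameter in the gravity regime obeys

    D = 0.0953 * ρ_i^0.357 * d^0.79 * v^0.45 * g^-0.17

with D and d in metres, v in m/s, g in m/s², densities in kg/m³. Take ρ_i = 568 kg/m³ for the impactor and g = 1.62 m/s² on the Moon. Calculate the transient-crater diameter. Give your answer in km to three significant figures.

In SI units: d = 1350 m, v = 22700 m/s.
ρ_i^0.357 = 568^0.357 = 9.623
d^0.79 = 1350^0.79 = 297.1
v^0.45 = 22700^0.45 = 91.25
g^-0.17 = 1.62^-0.17 = 0.9213
D = 0.0953 × 9.623 × 297.1 × 91.25 × 0.9213 = 22906 m
   = 22.91 km

D ≈ 22.9 km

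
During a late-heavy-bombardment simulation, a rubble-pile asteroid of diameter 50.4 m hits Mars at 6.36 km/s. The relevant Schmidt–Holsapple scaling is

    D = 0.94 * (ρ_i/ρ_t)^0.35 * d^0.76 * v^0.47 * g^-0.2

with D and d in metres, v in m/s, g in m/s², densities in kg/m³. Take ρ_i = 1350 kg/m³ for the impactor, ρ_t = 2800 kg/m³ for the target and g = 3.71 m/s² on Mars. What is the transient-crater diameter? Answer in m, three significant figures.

D ≈ 676 m

In SI units: v = 6360 m/s.
(ρ_i/ρ_t)^0.35 = (1350/2800)^0.35 = 0.7747
d^0.76 = 50.4^0.76 = 19.67
v^0.47 = 6360^0.47 = 61.32
g^-0.2 = 3.71^-0.2 = 0.7694
D = 0.94 × 0.7747 × 19.67 × 61.32 × 0.7694 = 675.8 m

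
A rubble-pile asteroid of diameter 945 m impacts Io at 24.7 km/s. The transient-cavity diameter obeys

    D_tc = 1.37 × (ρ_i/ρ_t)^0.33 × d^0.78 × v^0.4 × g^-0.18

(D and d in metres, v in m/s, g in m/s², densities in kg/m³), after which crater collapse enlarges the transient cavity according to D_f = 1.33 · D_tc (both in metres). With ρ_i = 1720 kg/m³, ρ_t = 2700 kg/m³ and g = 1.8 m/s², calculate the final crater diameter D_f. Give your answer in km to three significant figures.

D_f ≈ 16.9 km

v = 24700 m/s.
(ρ_i/ρ_t)^0.33 = (1720/2700)^0.33 = 0.8617
d^0.78 = 945^0.78 = 209.3
v^0.4 = 24700^0.4 = 57.16
g^-0.18 = 1.8^-0.18 = 0.8996
D_tc = 1.37 × 0.8617 × 209.3 × 57.16 × 0.8996 = 12710 m
D_f = 1.33 × 12710 = 16904 m
     = 16.90 km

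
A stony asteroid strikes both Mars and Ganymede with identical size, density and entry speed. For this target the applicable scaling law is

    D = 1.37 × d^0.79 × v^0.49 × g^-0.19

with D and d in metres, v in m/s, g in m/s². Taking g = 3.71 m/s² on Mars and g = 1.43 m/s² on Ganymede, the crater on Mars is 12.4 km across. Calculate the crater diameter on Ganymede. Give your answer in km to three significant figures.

All impactor-dependent factors cancel in the ratio, leaving D_Ganymede/D_Mars = (g_Ganymede/g_Mars)^-0.19.
(1.43/3.71)^-0.19 = 0.3854^-0.19 = 1.199
D_Ganymede = 1.199 × 12.4 km = 14.9 km

D ≈ 14.9 km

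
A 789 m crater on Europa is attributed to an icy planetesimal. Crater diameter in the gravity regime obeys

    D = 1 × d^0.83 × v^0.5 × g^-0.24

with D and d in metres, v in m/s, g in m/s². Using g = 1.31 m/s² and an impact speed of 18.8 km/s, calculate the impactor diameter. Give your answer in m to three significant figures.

d ≈ 8.90 m

Rearranging for d: d = [D / (1 · 18800^0.5 · 1.31^-0.24)]^(1/0.83).
18800^0.5 = 137.1
1.31^-0.24 = 0.9372
Denominator = 1 × 137.1 × 0.9372 = 128.5
D / 128.5 = 789 / 128.5 = 6.140
d = 6.140^(1/0.83) = 6.140^1.2048 = 8.904 m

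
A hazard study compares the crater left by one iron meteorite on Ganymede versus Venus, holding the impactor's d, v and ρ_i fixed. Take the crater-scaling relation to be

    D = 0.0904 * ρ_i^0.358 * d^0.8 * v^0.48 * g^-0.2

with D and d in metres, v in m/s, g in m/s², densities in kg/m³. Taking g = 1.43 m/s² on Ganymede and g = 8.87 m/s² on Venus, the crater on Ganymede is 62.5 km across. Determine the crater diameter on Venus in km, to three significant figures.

D ≈ 43.4 km

All impactor-dependent factors cancel in the ratio, leaving D_Venus/D_Ganymede = (g_Venus/g_Ganymede)^-0.2.
(8.87/1.43)^-0.2 = 6.203^-0.2 = 0.6942
D_Venus = 0.6942 × 62.5 km = 43.4 km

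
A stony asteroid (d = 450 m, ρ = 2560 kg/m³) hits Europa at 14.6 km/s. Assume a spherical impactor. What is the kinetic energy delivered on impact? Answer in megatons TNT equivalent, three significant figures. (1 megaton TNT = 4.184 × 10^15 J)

v = 14600 m/s.
Mass m = (π/6) ρ d³ = (π/6) × 2560 × (450)³ = 1.221 × 10^11 kg
E = ½ m v² = 0.5 × 1.221 × 10^11 × (14600)² = 1.301 × 10^19 J
   = 1.301 × 10^19 / 4.184×10^15 = 3109 Mt

E ≈ 3110 Mt TNT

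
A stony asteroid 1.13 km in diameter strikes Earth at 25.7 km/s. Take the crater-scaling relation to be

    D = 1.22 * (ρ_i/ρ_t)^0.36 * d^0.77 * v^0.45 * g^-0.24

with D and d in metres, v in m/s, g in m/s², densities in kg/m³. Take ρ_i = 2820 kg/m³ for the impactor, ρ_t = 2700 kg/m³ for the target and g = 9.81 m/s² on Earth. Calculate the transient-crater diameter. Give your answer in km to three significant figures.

In SI units: d = 1130 m, v = 25700 m/s.
(ρ_i/ρ_t)^0.36 = (2820/2700)^0.36 = 1.016
d^0.77 = 1130^0.77 = 224.3
v^0.45 = 25700^0.45 = 96.49
g^-0.24 = 9.81^-0.24 = 0.5781
D = 1.22 × 1.016 × 224.3 × 96.49 × 0.5781 = 15508 m
   = 15.51 km

D ≈ 15.5 km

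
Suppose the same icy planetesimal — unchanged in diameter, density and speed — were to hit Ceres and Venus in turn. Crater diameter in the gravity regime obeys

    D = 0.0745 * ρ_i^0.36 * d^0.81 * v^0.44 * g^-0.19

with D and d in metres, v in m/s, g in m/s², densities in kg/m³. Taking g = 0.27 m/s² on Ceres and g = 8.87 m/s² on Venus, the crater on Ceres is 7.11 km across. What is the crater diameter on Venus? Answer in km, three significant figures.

D ≈ 3.66 km

All impactor-dependent factors cancel in the ratio, leaving D_Venus/D_Ceres = (g_Venus/g_Ceres)^-0.19.
(8.87/0.27)^-0.19 = 32.85^-0.19 = 0.5151
D_Venus = 0.5151 × 7.11 km = 3.66 km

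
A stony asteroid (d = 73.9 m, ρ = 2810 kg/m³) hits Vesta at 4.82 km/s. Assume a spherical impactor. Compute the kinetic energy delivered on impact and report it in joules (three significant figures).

v = 4820 m/s.
Mass m = (π/6) ρ d³ = (π/6) × 2810 × (73.9)³ = 5.938 × 10^8 kg
E = ½ m v² = 0.5 × 5.938 × 10^8 × (4820)² = 6.898 × 10^15 J

E ≈ 6.90 × 10^15 J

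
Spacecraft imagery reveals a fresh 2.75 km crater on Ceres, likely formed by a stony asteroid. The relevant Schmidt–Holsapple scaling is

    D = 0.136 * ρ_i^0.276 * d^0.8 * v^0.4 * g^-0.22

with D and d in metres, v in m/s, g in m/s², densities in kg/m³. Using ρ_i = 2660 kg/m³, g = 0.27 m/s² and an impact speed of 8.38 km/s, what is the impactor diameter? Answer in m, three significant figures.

Rearranging for d: d = [D / (0.136 · 2660^0.276 · 8380^0.4 · 0.27^-0.22)]^(1/0.8).
D = 2750 m.
2660^0.276 = 8.816
8380^0.4 = 37.09
0.27^-0.22 = 1.334
Denominator = 0.136 × 8.816 × 37.09 × 1.334 = 59.32
D / 59.32 = 2750 / 59.32 = 46.36
d = 46.36^(1/0.8) = 46.36^1.25 = 121.0 m

d ≈ 121 m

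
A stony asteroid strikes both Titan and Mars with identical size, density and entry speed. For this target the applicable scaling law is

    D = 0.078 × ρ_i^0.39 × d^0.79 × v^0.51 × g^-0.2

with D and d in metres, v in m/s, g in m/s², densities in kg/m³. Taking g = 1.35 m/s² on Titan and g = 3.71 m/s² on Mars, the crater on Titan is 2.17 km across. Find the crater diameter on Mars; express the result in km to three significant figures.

D ≈ 1.77 km

All impactor-dependent factors cancel in the ratio, leaving D_Mars/D_Titan = (g_Mars/g_Titan)^-0.2.
(3.71/1.35)^-0.2 = 2.748^-0.2 = 0.8170
D_Mars = 0.8170 × 2.17 km = 1.77 km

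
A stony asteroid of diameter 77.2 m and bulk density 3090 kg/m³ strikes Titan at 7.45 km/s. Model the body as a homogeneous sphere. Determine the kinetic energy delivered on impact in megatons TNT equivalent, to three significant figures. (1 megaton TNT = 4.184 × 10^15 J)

v = 7450 m/s.
Mass m = (π/6) ρ d³ = (π/6) × 3090 × (77.2)³ = 7.444 × 10^8 kg
E = ½ m v² = 0.5 × 7.444 × 10^8 × (7450)² = 2.066 × 10^16 J
   = 2.066 × 10^16 / 4.184×10^15 = 4.938 Mt

E ≈ 4.94 Mt TNT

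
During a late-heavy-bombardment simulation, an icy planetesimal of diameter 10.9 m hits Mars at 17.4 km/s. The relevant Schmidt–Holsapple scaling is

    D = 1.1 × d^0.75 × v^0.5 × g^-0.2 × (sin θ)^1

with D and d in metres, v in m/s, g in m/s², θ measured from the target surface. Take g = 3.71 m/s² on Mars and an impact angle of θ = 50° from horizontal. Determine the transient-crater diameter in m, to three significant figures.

D ≈ 513 m

In SI units: v = 17400 m/s.
d^0.75 = 10.9^0.75 = 5.999
v^0.5 = 17400^0.5 = 131.9
g^-0.2 = 3.71^-0.2 = 0.7694
(sin 50°)^1 = 0.7660^1 = 0.7660
D = 1.1 × 5.999 × 131.9 × 0.7694 × 0.7660 = 513.0 m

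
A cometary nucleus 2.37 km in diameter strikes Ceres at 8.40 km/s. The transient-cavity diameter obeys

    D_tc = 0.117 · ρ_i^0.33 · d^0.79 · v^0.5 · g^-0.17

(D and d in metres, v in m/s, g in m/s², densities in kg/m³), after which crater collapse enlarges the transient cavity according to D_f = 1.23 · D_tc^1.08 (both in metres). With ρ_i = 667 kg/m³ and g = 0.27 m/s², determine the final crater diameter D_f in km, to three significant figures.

D_f ≈ 156 km

In SI: d = 2370 m, v = 8400 m/s.
ρ_i^0.33 = 667^0.33 = 8.550
d^0.79 = 2370^0.79 = 463.5
v^0.5 = 8400^0.5 = 91.65
g^-0.17 = 0.27^-0.17 = 1.249
D_tc = 0.117 × 8.550 × 463.5 × 91.65 × 1.249 = 53080 m
D_f = 1.23 × (53080)^1.08 = 1.559 × 10^5 m
     = 155.9 km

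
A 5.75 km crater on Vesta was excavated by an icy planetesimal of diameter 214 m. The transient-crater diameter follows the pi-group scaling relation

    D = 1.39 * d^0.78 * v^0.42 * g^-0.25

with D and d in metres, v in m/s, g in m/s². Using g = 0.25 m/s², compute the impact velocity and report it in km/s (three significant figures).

Rearranging for v: v = [D / (1.39 · 214^0.78 · 0.25^-0.25)]^(1/0.42).
D = 5750 m.
214^0.78 = 65.72
0.25^-0.25 = 1.414
Denominator = 1.39 × 65.72 × 1.414 = 129.2
D / 129.2 = 5750 / 129.2 = 44.50
v = 44.50^(1/0.42) = 44.50^2.381 = 8409 m/s

v ≈ 8.41 km/s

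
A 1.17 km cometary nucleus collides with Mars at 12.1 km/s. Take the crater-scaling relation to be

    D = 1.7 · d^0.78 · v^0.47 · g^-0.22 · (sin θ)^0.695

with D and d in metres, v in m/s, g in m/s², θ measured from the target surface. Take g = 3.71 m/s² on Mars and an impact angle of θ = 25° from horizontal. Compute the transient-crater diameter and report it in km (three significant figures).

In SI units: d = 1170 m, v = 12100 m/s.
d^0.78 = 1170^0.78 = 247.3
v^0.47 = 12100^0.47 = 82.97
g^-0.22 = 3.71^-0.22 = 0.7494
(sin 25°)^0.695 = 0.4226^0.695 = 0.5496
D = 1.7 × 247.3 × 82.97 × 0.7494 × 0.5496 = 14367 m
   = 14.37 km

D ≈ 14.4 km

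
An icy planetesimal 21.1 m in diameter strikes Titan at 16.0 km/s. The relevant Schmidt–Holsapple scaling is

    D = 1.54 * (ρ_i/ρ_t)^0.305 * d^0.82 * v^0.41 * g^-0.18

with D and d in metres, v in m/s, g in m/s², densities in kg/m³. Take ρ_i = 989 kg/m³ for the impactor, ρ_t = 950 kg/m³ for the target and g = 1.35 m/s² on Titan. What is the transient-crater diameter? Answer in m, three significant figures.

In SI units: v = 16000 m/s.
(ρ_i/ρ_t)^0.305 = (989/950)^0.305 = 1.012
d^0.82 = 21.1^0.82 = 12.19
v^0.41 = 16000^0.41 = 52.93
g^-0.18 = 1.35^-0.18 = 0.9474
D = 1.54 × 1.012 × 12.19 × 52.93 × 0.9474 = 952.7 m

D ≈ 953 m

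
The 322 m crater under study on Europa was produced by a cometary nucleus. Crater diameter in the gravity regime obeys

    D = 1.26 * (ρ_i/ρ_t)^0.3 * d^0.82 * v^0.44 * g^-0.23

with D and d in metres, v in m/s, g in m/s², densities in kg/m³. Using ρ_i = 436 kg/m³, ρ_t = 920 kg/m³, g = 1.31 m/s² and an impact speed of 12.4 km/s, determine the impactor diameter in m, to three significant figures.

Rearranging for d: d = [D / (1.26 · (436/920)^0.3 · 12400^0.44 · 1.31^-0.23)]^(1/0.82).
(436/920)^0.3 = 0.7993
12400^0.44 = 63.26
1.31^-0.23 = 0.9398
Denominator = 1.26 × 0.7993 × 63.26 × 0.9398 = 59.87
D / 59.87 = 322 / 59.87 = 5.378
d = 5.378^(1/0.82) = 5.378^1.2195 = 7.780 m

d ≈ 7.78 m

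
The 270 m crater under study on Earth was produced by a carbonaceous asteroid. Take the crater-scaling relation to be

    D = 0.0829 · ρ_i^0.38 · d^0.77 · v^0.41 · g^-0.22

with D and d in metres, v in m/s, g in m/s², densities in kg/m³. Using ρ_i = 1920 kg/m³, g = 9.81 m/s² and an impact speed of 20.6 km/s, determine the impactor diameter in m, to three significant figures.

Rearranging for d: d = [D / (0.0829 · 1920^0.38 · 20600^0.41 · 9.81^-0.22)]^(1/0.77).
1920^0.38 = 17.69
20600^0.41 = 58.71
9.81^-0.22 = 0.6051
Denominator = 0.0829 × 17.69 × 58.71 × 0.6051 = 52.10
D / 52.10 = 270 / 52.10 = 5.182
d = 5.182^(1/0.77) = 5.182^1.2987 = 8.471 m

d ≈ 8.47 m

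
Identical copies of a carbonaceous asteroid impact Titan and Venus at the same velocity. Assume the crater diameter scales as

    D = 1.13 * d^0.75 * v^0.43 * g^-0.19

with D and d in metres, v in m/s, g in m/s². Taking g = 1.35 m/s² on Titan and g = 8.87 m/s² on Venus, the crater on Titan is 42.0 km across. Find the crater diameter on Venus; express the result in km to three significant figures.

D ≈ 29.4 km

All impactor-dependent factors cancel in the ratio, leaving D_Venus/D_Titan = (g_Venus/g_Titan)^-0.19.
(8.87/1.35)^-0.19 = 6.570^-0.19 = 0.6993
D_Venus = 0.6993 × 42.0 km = 29.4 km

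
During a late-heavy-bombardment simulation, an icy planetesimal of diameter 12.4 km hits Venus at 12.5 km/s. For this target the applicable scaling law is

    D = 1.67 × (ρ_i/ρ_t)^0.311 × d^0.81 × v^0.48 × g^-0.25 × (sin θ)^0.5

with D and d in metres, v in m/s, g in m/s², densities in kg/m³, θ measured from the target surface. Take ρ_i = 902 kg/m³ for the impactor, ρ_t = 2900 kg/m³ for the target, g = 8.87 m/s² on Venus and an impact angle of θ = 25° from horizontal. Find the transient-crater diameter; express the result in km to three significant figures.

In SI units: d = 12400 m, v = 12500 m/s.
(ρ_i/ρ_t)^0.311 = (902/2900)^0.311 = 0.6954
d^0.81 = 12400^0.81 = 2069
v^0.48 = 12500^0.48 = 92.58
g^-0.25 = 8.87^-0.25 = 0.5795
(sin 25°)^0.5 = 0.4226^0.5 = 0.6501
D = 1.67 × 0.6954 × 2069 × 92.58 × 0.5795 × 0.6501 = 83804 m
   = 83.80 km

D ≈ 83.8 km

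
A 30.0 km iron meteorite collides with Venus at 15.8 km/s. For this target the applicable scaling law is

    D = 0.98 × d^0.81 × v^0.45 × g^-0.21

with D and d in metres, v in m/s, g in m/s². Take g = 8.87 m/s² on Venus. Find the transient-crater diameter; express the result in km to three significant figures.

D ≈ 203 km

In SI units: d = 30000 m, v = 15800 m/s.
d^0.81 = 30000^0.81 = 4231
v^0.45 = 15800^0.45 = 77.52
g^-0.21 = 8.87^-0.21 = 0.6323
D = 0.98 × 4231 × 77.52 × 0.6323 = 2.032 × 10^5 m
   = 203.2 km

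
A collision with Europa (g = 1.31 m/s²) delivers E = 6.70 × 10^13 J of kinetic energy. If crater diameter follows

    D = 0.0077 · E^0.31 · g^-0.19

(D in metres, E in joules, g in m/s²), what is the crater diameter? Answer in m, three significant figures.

D ≈ 141 m

E^0.31 = (6.70 × 10^13)^0.31 = 1.932 × 10^4
g^-0.19 = 1.31^-0.19 = 0.9500
D = 0.0077 × 1.932 × 10^4 × 0.9500 = 141.3 m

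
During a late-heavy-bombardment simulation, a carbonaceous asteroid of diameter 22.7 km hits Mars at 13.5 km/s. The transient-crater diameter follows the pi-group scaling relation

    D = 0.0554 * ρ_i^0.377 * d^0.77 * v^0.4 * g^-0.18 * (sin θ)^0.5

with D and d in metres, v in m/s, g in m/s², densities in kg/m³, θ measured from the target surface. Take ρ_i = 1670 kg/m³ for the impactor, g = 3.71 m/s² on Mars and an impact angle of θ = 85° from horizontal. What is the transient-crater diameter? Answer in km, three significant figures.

D ≈ 72.7 km

In SI units: d = 22700 m, v = 13500 m/s.
ρ_i^0.377 = 1670^0.377 = 16.40
d^0.77 = 22700^0.77 = 2260
v^0.4 = 13500^0.4 = 44.89
g^-0.18 = 3.71^-0.18 = 0.7898
(sin 85°)^0.5 = 0.9962^0.5 = 0.9981
D = 0.0554 × 16.40 × 2260 × 44.89 × 0.7898 × 0.9981 = 72661 m
   = 72.66 km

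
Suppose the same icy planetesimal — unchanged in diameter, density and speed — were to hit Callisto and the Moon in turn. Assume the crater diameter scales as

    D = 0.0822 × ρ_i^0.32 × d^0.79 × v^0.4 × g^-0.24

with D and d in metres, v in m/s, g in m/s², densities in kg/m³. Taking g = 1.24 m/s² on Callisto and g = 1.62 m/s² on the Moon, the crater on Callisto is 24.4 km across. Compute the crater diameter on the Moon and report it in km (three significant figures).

D ≈ 22.9 km

All impactor-dependent factors cancel in the ratio, leaving D_Moon/D_Callisto = (g_Moon/g_Callisto)^-0.24.
(1.62/1.24)^-0.24 = 1.306^-0.24 = 0.9379
D_Moon = 0.9379 × 24.4 km = 22.9 km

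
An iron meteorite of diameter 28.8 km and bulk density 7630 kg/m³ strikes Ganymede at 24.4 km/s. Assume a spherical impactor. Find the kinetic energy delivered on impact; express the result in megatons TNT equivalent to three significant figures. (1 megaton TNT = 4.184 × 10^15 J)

E ≈ 6.79 × 10^9 Mt TNT

d = 28800 m; v = 24400 m/s.
Mass m = (π/6) ρ d³ = (π/6) × 7630 × (28800)³ = 9.543 × 10^16 kg
E = ½ m v² = 0.5 × 9.543 × 10^16 × (24400)² = 2.841 × 10^25 J
   = 2.841 × 10^25 / 4.184×10^15 = 6.790 × 10^9 Mt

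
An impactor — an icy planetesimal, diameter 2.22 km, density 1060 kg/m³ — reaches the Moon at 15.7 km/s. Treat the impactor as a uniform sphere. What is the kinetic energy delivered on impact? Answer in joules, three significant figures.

E ≈ 7.48 × 10^20 J

d = 2220 m; v = 15700 m/s.
Mass m = (π/6) ρ d³ = (π/6) × 1060 × (2220)³ = 6.072 × 10^12 kg
E = ½ m v² = 0.5 × 6.072 × 10^12 × (15700)² = 7.483 × 10^20 J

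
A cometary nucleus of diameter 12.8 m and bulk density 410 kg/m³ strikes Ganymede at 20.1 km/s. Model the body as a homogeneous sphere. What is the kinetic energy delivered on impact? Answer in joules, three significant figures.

v = 20100 m/s.
Mass m = (π/6) ρ d³ = (π/6) × 410 × (12.8)³ = 4.502 × 10^5 kg
E = ½ m v² = 0.5 × 4.502 × 10^5 × (20100)² = 9.094 × 10^13 J

E ≈ 9.09 × 10^13 J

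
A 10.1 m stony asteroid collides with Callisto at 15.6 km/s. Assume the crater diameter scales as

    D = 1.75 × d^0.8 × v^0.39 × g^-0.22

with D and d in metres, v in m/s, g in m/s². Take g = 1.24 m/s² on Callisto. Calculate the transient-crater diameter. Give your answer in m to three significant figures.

D ≈ 458 m

In SI units: v = 15600 m/s.
d^0.8 = 10.1^0.8 = 6.360
v^0.39 = 15600^0.39 = 43.18
g^-0.22 = 1.24^-0.22 = 0.9538
D = 1.75 × 6.360 × 43.18 × 0.9538 = 458.4 m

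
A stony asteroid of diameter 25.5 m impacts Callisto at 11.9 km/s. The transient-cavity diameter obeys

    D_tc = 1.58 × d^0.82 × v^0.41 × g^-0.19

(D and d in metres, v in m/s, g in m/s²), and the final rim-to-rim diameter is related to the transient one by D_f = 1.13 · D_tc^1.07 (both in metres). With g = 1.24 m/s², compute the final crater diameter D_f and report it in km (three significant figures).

D_f ≈ 1.86 km

v = 11900 m/s.
d^0.82 = 25.5^0.82 = 14.24
v^0.41 = 11900^0.41 = 46.88
g^-0.19 = 1.24^-0.19 = 0.9600
D_tc = 1.58 × 14.24 × 46.88 × 0.9600 = 1013 m
D_f = 1.13 × (1013)^1.07 = 1858 m
     = 1.858 km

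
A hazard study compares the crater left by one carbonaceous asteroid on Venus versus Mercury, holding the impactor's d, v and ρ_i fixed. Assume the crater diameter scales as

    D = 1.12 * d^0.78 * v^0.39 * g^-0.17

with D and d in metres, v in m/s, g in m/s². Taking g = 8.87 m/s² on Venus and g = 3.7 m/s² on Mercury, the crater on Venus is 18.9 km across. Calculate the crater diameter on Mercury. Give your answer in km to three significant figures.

D ≈ 21.9 km

All impactor-dependent factors cancel in the ratio, leaving D_Mercury/D_Venus = (g_Mercury/g_Venus)^-0.17.
(3.7/8.87)^-0.17 = 0.4171^-0.17 = 1.160
D_Mercury = 1.160 × 18.9 km = 21.9 km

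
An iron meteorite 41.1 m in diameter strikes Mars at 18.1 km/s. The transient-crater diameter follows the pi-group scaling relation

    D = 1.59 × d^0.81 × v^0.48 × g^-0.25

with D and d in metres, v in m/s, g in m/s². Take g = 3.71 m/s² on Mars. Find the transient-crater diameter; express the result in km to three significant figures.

D ≈ 2.57 km

In SI units: v = 18100 m/s.
d^0.81 = 41.1^0.81 = 20.29
v^0.48 = 18100^0.48 = 110.6
g^-0.25 = 3.71^-0.25 = 0.7205
D = 1.59 × 20.29 × 110.6 × 0.7205 = 2571 m
   = 2.571 km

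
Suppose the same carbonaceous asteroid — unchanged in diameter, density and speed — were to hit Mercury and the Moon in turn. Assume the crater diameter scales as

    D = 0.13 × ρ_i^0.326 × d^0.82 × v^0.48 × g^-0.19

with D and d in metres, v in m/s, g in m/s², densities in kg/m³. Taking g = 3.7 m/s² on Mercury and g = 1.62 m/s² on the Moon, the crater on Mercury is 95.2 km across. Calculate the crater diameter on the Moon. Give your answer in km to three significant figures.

D ≈ 111 km

All impactor-dependent factors cancel in the ratio, leaving D_Moon/D_Mercury = (g_Moon/g_Mercury)^-0.19.
(1.62/3.7)^-0.19 = 0.4378^-0.19 = 1.170
D_Moon = 1.170 × 95.2 km = 111 km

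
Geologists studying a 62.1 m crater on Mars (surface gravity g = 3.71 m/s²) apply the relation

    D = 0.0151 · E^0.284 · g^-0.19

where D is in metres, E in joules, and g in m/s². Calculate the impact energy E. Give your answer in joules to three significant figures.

E ≈ 1.28 × 10^13 J

Rearranging: E = [D / (0.0151 · g^-0.19)]^(1/0.284).
g^-0.19 = 3.71^-0.19 = 0.7795
D / (0.0151 × 0.7795) = 62.1 / (0.01177) = 5.276 × 10^3
E = (5.276 × 10^3)^3.5211 = 1.278 × 10^13 J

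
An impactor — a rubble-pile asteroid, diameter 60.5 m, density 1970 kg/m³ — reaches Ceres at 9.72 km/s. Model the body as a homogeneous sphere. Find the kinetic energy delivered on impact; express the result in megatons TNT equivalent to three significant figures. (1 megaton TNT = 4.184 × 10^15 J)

E ≈ 2.58 Mt TNT

v = 9720 m/s.
Mass m = (π/6) ρ d³ = (π/6) × 1970 × (60.5)³ = 2.284 × 10^8 kg
E = ½ m v² = 0.5 × 2.284 × 10^8 × (9720)² = 1.079 × 10^16 J
   = 1.079 × 10^16 / 4.184×10^15 = 2.579 Mt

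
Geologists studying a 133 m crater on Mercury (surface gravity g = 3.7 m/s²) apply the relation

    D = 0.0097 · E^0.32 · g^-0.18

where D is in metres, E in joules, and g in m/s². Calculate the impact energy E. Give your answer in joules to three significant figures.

E ≈ 1.77 × 10^13 J

Rearranging: E = [D / (0.0097 · g^-0.18)]^(1/0.32).
g^-0.18 = 3.7^-0.18 = 0.7902
D / (0.0097 × 0.7902) = 133 / (7.665 × 10^-3) = 1.735 × 10^4
E = (1.735 × 10^4)^3.125 = 1.769 × 10^13 J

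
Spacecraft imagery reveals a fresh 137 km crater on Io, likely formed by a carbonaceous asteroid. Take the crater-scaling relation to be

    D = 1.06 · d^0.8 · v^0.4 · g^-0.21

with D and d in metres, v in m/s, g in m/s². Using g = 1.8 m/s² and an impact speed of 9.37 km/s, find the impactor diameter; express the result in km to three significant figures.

d ≈ 29.5 km

Rearranging for d: d = [D / (1.06 · 9370^0.4 · 1.8^-0.21)]^(1/0.8).
D = 137000 m.
9370^0.4 = 38.79
1.8^-0.21 = 0.8839
Denominator = 1.06 × 38.79 × 0.8839 = 36.34
D / 36.34 = 137000 / 36.34 = 3770
d = 3770^(1/0.8) = 3770^1.25 = 29541 m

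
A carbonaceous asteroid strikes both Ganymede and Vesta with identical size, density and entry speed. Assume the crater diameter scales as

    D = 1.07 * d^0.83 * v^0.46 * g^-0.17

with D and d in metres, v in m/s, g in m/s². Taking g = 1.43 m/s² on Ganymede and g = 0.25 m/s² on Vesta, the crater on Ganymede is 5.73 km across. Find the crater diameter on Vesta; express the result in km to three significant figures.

All impactor-dependent factors cancel in the ratio, leaving D_Vesta/D_Ganymede = (g_Vesta/g_Ganymede)^-0.17.
(0.25/1.43)^-0.17 = 0.1748^-0.17 = 1.345
D_Vesta = 1.345 × 5.73 km = 7.71 km

D ≈ 7.71 km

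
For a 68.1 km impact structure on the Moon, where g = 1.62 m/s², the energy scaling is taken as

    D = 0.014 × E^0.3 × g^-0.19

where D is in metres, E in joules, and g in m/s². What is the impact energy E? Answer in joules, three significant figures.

Rearranging: E = [D / (0.014 · g^-0.19)]^(1/0.3).
D = 68100 m.
g^-0.19 = 1.62^-0.19 = 0.9124
D / (0.014 × 0.9124) = 68100 / (0.01277) = 5.333 × 10^6
E = (5.333 × 10^6)^3.3333 = 2.649 × 10^22 J

E ≈ 2.65 × 10^22 J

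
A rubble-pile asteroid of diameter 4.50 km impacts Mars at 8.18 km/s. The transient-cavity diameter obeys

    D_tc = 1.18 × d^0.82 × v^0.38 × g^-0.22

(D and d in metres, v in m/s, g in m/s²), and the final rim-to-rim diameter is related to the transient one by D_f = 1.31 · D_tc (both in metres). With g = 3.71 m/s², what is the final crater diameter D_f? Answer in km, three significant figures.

D_f ≈ 35.2 km

In SI: d = 4500 m, v = 8180 m/s.
d^0.82 = 4500^0.82 = 990.0
v^0.38 = 8180^0.38 = 30.68
g^-0.22 = 3.71^-0.22 = 0.7494
D_tc = 1.18 × 990.0 × 30.68 × 0.7494 = 26860 m
D_f = 1.31 × 26860 = 35187 m
     = 35.19 km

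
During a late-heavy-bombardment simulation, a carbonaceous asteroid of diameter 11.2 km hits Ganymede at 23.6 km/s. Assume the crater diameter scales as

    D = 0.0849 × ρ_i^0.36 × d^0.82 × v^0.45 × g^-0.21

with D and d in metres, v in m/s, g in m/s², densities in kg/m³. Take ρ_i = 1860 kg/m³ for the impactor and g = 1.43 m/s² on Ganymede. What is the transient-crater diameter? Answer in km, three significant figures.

In SI units: d = 11200 m, v = 23600 m/s.
ρ_i^0.36 = 1860^0.36 = 15.03
d^0.82 = 11200^0.82 = 2091
v^0.45 = 23600^0.45 = 92.86
g^-0.21 = 1.43^-0.21 = 0.9276
D = 0.0849 × 15.03 × 2091 × 92.86 × 0.9276 = 2.298 × 10^5 m
   = 229.8 km

D ≈ 230 km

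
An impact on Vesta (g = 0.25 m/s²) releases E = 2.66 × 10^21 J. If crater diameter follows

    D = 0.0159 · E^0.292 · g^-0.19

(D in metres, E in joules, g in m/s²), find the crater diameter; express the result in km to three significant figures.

E^0.292 = (2.66 × 10^21)^0.292 = 1.803 × 10^6
g^-0.19 = 0.25^-0.19 = 1.301
D = 0.0159 × 1.803 × 10^6 × 1.301 = 37297 m
   = 37.30 km

D ≈ 37.3 km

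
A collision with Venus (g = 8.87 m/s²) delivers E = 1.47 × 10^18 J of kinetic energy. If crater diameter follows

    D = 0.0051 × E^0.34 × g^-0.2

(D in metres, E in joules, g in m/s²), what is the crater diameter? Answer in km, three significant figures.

D ≈ 4.95 km

E^0.34 = (1.47 × 10^18)^0.34 = 1.503 × 10^6
g^-0.2 = 8.87^-0.2 = 0.6463
D = 0.0051 × 1.503 × 10^6 × 0.6463 = 4954 m
   = 4.954 km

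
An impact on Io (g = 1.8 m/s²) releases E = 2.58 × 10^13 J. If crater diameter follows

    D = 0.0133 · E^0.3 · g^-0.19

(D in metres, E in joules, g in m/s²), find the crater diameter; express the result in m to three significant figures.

E^0.3 = (2.58 × 10^13)^0.3 = 1.056 × 10^4
g^-0.19 = 1.8^-0.19 = 0.8943
D = 0.0133 × 1.056 × 10^4 × 0.8943 = 125.6 m

D ≈ 126 m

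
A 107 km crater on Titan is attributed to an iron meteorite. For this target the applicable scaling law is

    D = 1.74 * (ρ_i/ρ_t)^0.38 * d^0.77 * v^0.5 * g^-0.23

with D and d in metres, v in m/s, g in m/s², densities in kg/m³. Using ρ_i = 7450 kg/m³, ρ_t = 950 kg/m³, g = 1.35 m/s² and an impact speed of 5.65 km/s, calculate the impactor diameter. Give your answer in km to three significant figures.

d ≈ 2.40 km

Rearranging for d: d = [D / (1.74 · (7450/950)^0.38 · 5650^0.5 · 1.35^-0.23)]^(1/0.77).
D = 107000 m.
(7450/950)^0.38 = 2.187
5650^0.5 = 75.17
1.35^-0.23 = 0.9333
Denominator = 1.74 × 2.187 × 75.17 × 0.9333 = 267.0
D / 267.0 = 107000 / 267.0 = 400.7
d = 400.7^(1/0.77) = 400.7^1.2987 = 2400 m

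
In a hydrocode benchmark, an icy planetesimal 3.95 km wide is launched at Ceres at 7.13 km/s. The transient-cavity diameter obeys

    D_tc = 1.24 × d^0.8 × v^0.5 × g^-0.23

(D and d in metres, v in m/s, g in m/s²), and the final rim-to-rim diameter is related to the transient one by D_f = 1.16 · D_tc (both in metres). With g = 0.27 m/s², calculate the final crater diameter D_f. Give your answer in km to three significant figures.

D_f ≈ 124 km

In SI: d = 3950 m, v = 7130 m/s.
d^0.8 = 3950^0.8 = 753.8
v^0.5 = 7130^0.5 = 84.44
g^-0.23 = 0.27^-0.23 = 1.351
D_tc = 1.24 × 753.8 × 84.44 × 1.351 = 1.066 × 10^5 m
D_f = 1.16 × 1.066 × 10^5 = 1.237 × 10^5 m
     = 123.7 km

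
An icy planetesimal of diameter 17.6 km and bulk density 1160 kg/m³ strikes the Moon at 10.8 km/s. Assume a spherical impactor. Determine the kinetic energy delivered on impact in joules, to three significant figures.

d = 17600 m; v = 10800 m/s.
Mass m = (π/6) ρ d³ = (π/6) × 1160 × (17600)³ = 3.311 × 10^15 kg
E = ½ m v² = 0.5 × 3.311 × 10^15 × (10800)² = 1.931 × 10^23 J

E ≈ 1.93 × 10^23 J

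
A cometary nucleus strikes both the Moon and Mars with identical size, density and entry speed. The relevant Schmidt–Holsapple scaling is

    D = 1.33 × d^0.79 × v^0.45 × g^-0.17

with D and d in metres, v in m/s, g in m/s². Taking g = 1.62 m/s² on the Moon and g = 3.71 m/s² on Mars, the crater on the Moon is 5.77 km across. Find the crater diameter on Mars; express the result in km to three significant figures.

D ≈ 5.01 km

All impactor-dependent factors cancel in the ratio, leaving D_Mars/D_Moon = (g_Mars/g_Moon)^-0.17.
(3.71/1.62)^-0.17 = 2.290^-0.17 = 0.8686
D_Mars = 0.8686 × 5.77 km = 5.01 km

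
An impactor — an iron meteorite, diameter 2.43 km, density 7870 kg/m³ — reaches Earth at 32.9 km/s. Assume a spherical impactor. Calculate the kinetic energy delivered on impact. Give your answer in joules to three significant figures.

d = 2430 m; v = 32900 m/s.
Mass m = (π/6) ρ d³ = (π/6) × 7870 × (2430)³ = 5.913 × 10^13 kg
E = ½ m v² = 0.5 × 5.913 × 10^13 × (32900)² = 3.200 × 10^22 J

E ≈ 3.20 × 10^22 J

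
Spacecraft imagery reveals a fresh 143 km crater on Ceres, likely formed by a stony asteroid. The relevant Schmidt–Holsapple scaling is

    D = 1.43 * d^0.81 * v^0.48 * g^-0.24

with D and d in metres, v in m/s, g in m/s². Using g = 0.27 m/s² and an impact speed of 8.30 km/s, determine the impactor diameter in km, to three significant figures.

d ≈ 4.81 km

Rearranging for d: d = [D / (1.43 · 8300^0.48 · 0.27^-0.24)]^(1/0.81).
D = 143000 m.
8300^0.48 = 76.06
0.27^-0.24 = 1.369
Denominator = 1.43 × 76.06 × 1.369 = 148.9
D / 148.9 = 143000 / 148.9 = 960.4
d = 960.4^(1/0.81) = 960.4^1.2346 = 4810 m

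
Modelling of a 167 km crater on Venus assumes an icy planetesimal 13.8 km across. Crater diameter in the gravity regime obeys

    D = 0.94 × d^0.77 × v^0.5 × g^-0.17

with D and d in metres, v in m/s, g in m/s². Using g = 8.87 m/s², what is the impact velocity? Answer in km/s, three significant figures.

v ≈ 27.9 km/s

Rearranging for v: v = [D / (0.94 · 13800^0.77 · 8.87^-0.17)]^(1/0.5).
D = 167000 m.
13800^0.77 = 1541
8.87^-0.17 = 0.6900
Denominator = 0.94 × 1541 × 0.6900 = 999.5
D / 999.5 = 167000 / 999.5 = 167.1
v = 167.1^(1/0.5) = 167.1^2 = 27922 m/s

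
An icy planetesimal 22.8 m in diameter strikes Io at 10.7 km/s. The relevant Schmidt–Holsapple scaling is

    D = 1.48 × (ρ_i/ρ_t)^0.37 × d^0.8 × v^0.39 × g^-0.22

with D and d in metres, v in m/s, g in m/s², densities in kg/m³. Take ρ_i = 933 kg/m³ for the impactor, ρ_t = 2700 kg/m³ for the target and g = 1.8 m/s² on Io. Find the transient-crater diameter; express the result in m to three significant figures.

In SI units: v = 10700 m/s.
(ρ_i/ρ_t)^0.37 = (933/2700)^0.37 = 0.6749
d^0.8 = 22.8^0.8 = 12.20
v^0.39 = 10700^0.39 = 37.28
g^-0.22 = 1.8^-0.22 = 0.8787
D = 1.48 × 0.6749 × 12.20 × 37.28 × 0.8787 = 399.2 m

D ≈ 399 m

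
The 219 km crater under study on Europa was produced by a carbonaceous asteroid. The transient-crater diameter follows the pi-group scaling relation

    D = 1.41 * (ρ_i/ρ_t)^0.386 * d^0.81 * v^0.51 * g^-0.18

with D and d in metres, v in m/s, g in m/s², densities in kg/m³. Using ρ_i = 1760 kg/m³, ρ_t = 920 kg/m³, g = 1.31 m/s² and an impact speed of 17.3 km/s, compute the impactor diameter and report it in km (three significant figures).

d ≈ 4.29 km

Rearranging for d: d = [D / (1.41 · (1760/920)^0.386 · 17300^0.51 · 1.31^-0.18)]^(1/0.81).
D = 219000 m.
(1760/920)^0.386 = 1.285
17300^0.51 = 145.0
1.31^-0.18 = 0.9526
Denominator = 1.41 × 1.285 × 145.0 × 0.9526 = 250.3
D / 250.3 = 219000 / 250.3 = 875.0
d = 875.0^(1/0.81) = 875.0^1.2346 = 4287 m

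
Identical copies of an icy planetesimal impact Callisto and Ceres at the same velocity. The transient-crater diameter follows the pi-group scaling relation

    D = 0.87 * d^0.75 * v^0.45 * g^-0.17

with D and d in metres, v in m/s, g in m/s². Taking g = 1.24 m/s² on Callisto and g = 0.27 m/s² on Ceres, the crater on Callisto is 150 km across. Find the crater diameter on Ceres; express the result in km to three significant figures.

All impactor-dependent factors cancel in the ratio, leaving D_Ceres/D_Callisto = (g_Ceres/g_Callisto)^-0.17.
(0.27/1.24)^-0.17 = 0.2177^-0.17 = 1.296
D_Ceres = 1.296 × 150 km = 194 km

D ≈ 194 km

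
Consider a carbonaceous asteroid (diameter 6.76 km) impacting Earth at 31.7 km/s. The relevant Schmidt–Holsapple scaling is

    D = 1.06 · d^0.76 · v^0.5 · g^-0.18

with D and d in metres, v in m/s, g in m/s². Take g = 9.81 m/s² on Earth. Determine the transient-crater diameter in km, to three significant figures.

D ≈ 102 km

In SI units: d = 6760 m, v = 31700 m/s.
d^0.76 = 6760^0.76 = 814.3
v^0.5 = 31700^0.5 = 178.0
g^-0.18 = 9.81^-0.18 = 0.6630
D = 1.06 × 814.3 × 178.0 × 0.6630 = 1.019 × 10^5 m
   = 101.9 km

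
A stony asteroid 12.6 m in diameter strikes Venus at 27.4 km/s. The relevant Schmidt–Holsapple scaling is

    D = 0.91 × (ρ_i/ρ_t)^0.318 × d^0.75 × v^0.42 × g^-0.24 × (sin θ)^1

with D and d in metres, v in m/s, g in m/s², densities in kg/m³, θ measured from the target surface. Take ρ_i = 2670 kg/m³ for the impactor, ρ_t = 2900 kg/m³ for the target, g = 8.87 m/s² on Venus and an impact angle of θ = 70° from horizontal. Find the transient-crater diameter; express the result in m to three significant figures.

D ≈ 241 m

In SI units: v = 27400 m/s.
(ρ_i/ρ_t)^0.318 = (2670/2900)^0.318 = 0.9741
d^0.75 = 12.6^0.75 = 6.688
v^0.42 = 27400^0.42 = 73.09
g^-0.24 = 8.87^-0.24 = 0.5922
(sin 70°)^1 = 0.9397^1 = 0.9397
D = 0.91 × 0.9741 × 6.688 × 73.09 × 0.5922 × 0.9397 = 241.1 m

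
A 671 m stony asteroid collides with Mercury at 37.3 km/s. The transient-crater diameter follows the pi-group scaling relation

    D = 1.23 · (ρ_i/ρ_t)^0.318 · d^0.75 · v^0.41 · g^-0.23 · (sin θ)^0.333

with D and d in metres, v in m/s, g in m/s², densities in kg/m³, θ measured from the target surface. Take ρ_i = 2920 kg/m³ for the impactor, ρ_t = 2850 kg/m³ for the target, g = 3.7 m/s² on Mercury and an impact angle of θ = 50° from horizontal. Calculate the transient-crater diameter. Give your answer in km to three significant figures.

D ≈ 8.29 km

In SI units: v = 37300 m/s.
(ρ_i/ρ_t)^0.318 = (2920/2850)^0.318 = 1.008
d^0.75 = 671^0.75 = 131.8
v^0.41 = 37300^0.41 = 74.89
g^-0.23 = 3.7^-0.23 = 0.7401
(sin 50°)^0.333 = 0.7660^0.333 = 0.9151
D = 1.23 × 1.008 × 131.8 × 74.89 × 0.7401 × 0.9151 = 8288 m
   = 8.288 km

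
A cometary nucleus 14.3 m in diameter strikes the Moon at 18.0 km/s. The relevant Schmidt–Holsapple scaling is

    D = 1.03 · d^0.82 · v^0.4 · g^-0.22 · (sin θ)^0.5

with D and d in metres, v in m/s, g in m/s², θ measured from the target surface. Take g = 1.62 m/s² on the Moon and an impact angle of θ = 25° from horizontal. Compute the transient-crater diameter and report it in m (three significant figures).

D ≈ 269 m

In SI units: v = 18000 m/s.
d^0.82 = 14.3^0.82 = 8.859
v^0.4 = 18000^0.4 = 50.36
g^-0.22 = 1.62^-0.22 = 0.8993
(sin 25°)^0.5 = 0.4226^0.5 = 0.6501
D = 1.03 × 8.859 × 50.36 × 0.8993 × 0.6501 = 268.7 m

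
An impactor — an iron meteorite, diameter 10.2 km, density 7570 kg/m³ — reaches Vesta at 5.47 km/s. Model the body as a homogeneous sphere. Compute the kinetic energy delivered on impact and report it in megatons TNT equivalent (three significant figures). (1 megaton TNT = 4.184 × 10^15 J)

d = 10200 m; v = 5470 m/s.
Mass m = (π/6) ρ d³ = (π/6) × 7570 × (10200)³ = 4.206 × 10^15 kg
E = ½ m v² = 0.5 × 4.206 × 10^15 × (5470)² = 6.292 × 10^22 J
   = 6.292 × 10^22 / 4.184×10^15 = 1.504 × 10^7 Mt

E ≈ 1.50 × 10^7 Mt TNT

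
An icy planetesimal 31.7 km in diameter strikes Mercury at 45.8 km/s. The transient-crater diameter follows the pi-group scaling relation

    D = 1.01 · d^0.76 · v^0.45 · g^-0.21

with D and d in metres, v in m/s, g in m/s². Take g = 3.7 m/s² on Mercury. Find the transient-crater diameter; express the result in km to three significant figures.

In SI units: d = 31700 m, v = 45800 m/s.
d^0.76 = 31700^0.76 = 2635
v^0.45 = 45800^0.45 = 125.1
g^-0.21 = 3.7^-0.21 = 0.7598
D = 1.01 × 2635 × 125.1 × 0.7598 = 2.530 × 10^5 m
   = 253.0 km

D ≈ 253 km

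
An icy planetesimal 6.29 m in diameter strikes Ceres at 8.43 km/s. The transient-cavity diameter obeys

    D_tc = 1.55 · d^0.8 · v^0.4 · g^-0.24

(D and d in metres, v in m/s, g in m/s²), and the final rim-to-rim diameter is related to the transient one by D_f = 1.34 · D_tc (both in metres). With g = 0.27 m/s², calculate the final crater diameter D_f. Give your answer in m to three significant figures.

v = 8430 m/s.
d^0.8 = 6.29^0.8 = 4.354
v^0.4 = 8430^0.4 = 37.18
g^-0.24 = 0.27^-0.24 = 1.369
D_tc = 1.55 × 4.354 × 37.18 × 1.369 = 343.5 m
D_f = 1.34 × 343.5 = 460.3 m

D_f ≈ 460 m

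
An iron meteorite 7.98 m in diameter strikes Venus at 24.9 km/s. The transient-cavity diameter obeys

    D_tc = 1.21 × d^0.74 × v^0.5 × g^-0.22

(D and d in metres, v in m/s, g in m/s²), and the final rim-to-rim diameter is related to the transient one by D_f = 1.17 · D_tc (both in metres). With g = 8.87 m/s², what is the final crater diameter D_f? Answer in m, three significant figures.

D_f ≈ 643 m

v = 24900 m/s.
d^0.74 = 7.98^0.74 = 4.650
v^0.5 = 24900^0.5 = 157.8
g^-0.22 = 8.87^-0.22 = 0.6187
D_tc = 1.21 × 4.650 × 157.8 × 0.6187 = 549.3 m
D_f = 1.17 × 549.3 = 642.7 m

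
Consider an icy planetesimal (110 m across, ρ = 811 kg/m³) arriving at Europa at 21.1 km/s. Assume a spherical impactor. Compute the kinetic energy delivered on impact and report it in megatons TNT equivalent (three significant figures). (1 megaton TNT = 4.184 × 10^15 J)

E ≈ 30.1 Mt TNT

v = 21100 m/s.
Mass m = (π/6) ρ d³ = (π/6) × 811 × (110)³ = 5.652 × 10^8 kg
E = ½ m v² = 0.5 × 5.652 × 10^8 × (21100)² = 1.258 × 10^17 J
   = 1.258 × 10^17 / 4.184×10^15 = 30.07 Mt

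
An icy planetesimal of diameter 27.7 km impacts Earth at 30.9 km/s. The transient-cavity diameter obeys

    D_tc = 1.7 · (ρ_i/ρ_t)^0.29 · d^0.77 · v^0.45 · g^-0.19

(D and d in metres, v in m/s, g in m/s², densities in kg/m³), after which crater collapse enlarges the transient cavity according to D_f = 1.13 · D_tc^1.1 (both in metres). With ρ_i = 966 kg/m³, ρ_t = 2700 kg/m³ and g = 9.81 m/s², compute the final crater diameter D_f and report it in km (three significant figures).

In SI: d = 27700 m, v = 30900 m/s.
(ρ_i/ρ_t)^0.29 = (966/2700)^0.29 = 0.7422
d^0.77 = 27700^0.77 = 2635
v^0.45 = 30900^0.45 = 104.8
g^-0.19 = 9.81^-0.19 = 0.6480
D_tc = 1.7 × 0.7422 × 2635 × 104.8 × 0.6480 = 2.258 × 10^5 m
D_f = 1.13 × (2.258 × 10^5)^1.1 = 8.753 × 10^5 m
     = 875.3 km

D_f ≈ 875 km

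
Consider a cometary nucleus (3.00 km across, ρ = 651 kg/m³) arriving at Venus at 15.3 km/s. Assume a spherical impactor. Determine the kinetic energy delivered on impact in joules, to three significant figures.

E ≈ 1.08 × 10^21 J

d = 3000 m; v = 15300 m/s.
Mass m = (π/6) ρ d³ = (π/6) × 651 × (3000)³ = 9.203 × 10^12 kg
E = ½ m v² = 0.5 × 9.203 × 10^12 × (15300)² = 1.077 × 10^21 J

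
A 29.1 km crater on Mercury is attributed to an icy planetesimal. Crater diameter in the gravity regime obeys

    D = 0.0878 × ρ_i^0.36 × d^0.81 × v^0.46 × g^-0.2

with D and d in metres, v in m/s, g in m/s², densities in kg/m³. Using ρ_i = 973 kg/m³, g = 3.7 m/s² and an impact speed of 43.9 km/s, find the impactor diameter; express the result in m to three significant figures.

Rearranging for d: d = [D / (0.0878 · 973^0.36 · 43900^0.46 · 3.7^-0.2)]^(1/0.81).
D = 29100 m.
973^0.36 = 11.90
43900^0.46 = 136.6
3.7^-0.2 = 0.7698
Denominator = 0.0878 × 11.90 × 136.6 × 0.7698 = 109.9
D / 109.9 = 29100 / 109.9 = 264.8
d = 264.8^(1/0.81) = 264.8^1.2346 = 980.2 m

d ≈ 980 m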